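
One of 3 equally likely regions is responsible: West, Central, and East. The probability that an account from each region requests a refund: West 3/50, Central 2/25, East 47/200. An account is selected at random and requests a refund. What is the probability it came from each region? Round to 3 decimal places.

West 0.160, Central 0.213, East 0.627

With a uniform prior (1/3 each), posterior ∝ likelihood:
  West: 0.06
  Central: 0.08
  East: 0.235
Total = 0.375.
P(West | refund) = 0.06/0.375 ≈ 0.160
P(Central | refund) = 0.08/0.375 ≈ 0.213
P(East | refund) = 0.235/0.375 ≈ 0.627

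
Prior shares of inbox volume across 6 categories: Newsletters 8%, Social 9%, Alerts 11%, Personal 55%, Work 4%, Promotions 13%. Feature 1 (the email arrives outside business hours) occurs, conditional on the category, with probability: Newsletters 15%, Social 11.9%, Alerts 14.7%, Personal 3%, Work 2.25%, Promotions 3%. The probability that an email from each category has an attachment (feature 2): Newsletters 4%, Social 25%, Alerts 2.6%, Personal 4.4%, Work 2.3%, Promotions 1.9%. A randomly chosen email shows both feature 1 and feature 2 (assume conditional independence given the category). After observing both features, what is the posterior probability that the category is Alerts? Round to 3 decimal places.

0.096

Compute prior × likelihood for every hypothesis:
  Newsletters: 0.08 × 0.15 × 0.04 = 0.00048
  Social: 0.09 × 0.119 × 0.25 = 0.0026775
  Alerts: 0.11 × 0.147 × 0.026 = 0.00042042
  Personal: 0.55 × 0.03 × 0.044 = 0.000726
  Work: 0.04 × 0.0225 × 0.023 = 0.0000207
  Promotions: 0.13 × 0.03 × 0.019 = 0.0000741
Normalizing constant = 0.00439872.
P(Alerts | evidence) = 0.00042042 / 0.00439872 ≈ 0.096.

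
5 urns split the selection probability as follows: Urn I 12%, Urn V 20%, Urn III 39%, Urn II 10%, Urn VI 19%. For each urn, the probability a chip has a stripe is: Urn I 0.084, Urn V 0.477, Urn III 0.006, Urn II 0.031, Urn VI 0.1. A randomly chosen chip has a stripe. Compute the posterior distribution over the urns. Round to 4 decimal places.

Urn I 0.0776, Urn V 0.7343, Urn III 0.0180, Urn II 0.0239, Urn VI 0.1462

Unnormalized posteriors (prior × likelihood):
  Urn I: 0.12 × 0.084 = 0.01008
  Urn V: 0.2 × 0.477 = 0.0954
  Urn III: 0.39 × 0.006 = 0.00234
  Urn II: 0.1 × 0.031 = 0.0031
  Urn VI: 0.19 × 0.1 = 0.019
Sum = 0.12992.
P(Urn I | striped) = 0.01008/0.12992 ≈ 0.0776
P(Urn V | striped) = 0.0954/0.12992 ≈ 0.7343
P(Urn III | striped) = 0.00234/0.12992 ≈ 0.0180
P(Urn II | striped) = 0.0031/0.12992 ≈ 0.0239
P(Urn VI | striped) = 0.019/0.12992 ≈ 0.1462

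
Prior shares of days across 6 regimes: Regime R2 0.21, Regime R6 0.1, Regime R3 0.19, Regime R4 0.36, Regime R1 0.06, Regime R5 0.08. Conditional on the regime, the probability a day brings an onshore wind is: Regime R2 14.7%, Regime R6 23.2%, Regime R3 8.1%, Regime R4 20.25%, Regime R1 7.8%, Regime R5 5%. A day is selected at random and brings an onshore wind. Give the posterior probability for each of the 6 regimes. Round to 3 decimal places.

Regime R2 0.204, Regime R6 0.154, Regime R3 0.102, Regime R4 0.483, Regime R1 0.031, Regime R5 0.026

Prior × likelihood for each hypothesis:
  Regime R2: 0.21 × 0.147 = 0.03087
  Regime R6: 0.1 × 0.232 = 0.0232
  Regime R3: 0.19 × 0.081 = 0.01539
  Regime R4: 0.36 × 0.2025 = 0.0729
  Regime R1: 0.06 × 0.078 = 0.00468
  Regime R5: 0.08 × 0.05 = 0.004
Sum = 0.15104.
P(Regime R2 | onshore) = 0.03087/0.15104 ≈ 0.204
P(Regime R6 | onshore) = 0.0232/0.15104 ≈ 0.154
P(Regime R3 | onshore) = 0.01539/0.15104 ≈ 0.102
P(Regime R4 | onshore) = 0.0729/0.15104 ≈ 0.483
P(Regime R1 | onshore) = 0.00468/0.15104 ≈ 0.031
P(Regime R5 | onshore) = 0.004/0.15104 ≈ 0.026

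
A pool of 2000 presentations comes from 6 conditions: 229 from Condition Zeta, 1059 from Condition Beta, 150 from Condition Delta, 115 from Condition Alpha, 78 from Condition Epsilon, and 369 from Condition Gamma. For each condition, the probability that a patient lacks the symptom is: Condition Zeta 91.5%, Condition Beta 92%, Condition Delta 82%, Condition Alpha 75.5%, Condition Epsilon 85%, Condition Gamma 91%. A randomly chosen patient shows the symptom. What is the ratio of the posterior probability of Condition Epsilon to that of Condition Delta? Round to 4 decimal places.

0.4333

Taking complements, P(symptomatic | each) = Condition Zeta 0.085, Condition Beta 0.08, Condition Delta 0.18, Condition Alpha 0.245, Condition Epsilon 0.15, Condition Gamma 0.09.
Unnormalized posteriors (prior × likelihood):
  Condition Zeta: 0.1145 × 0.085 = 0.0097325
  Condition Beta: 0.5295 × 0.08 = 0.04236
  Condition Delta: 0.075 × 0.18 = 0.0135
  Condition Alpha: 0.0575 × 0.245 = 0.0140875
  Condition Epsilon: 0.039 × 0.15 = 0.00585
  Condition Gamma: 0.1845 × 0.09 = 0.016605
Total = 0.102135.
The ratio is 0.00585 / 0.0135 (the normalizer cancels) = 0.4333.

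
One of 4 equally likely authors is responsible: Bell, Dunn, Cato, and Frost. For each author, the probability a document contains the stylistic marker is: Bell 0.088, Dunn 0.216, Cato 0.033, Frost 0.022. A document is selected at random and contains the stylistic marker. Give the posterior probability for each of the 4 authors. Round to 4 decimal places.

Bell 0.2451, Dunn 0.6017, Cato 0.0919, Frost 0.0613

With a uniform prior (1/4 each), posterior ∝ likelihood:
  Bell: 0.088
  Dunn: 0.216
  Cato: 0.033
  Frost: 0.022
Total = 0.359.
P(Bell | marker) = 0.088/0.359 ≈ 0.2451
P(Dunn | marker) = 0.216/0.359 ≈ 0.6017
P(Cato | marker) = 0.033/0.359 ≈ 0.0919
P(Frost | marker) = 0.022/0.359 ≈ 0.0613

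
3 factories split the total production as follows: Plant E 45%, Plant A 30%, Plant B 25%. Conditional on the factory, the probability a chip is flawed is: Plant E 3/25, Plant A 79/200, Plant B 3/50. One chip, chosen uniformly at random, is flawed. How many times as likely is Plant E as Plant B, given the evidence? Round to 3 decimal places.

3.600

Unnormalized posteriors (prior × likelihood):
  Plant E: 0.45 × 0.12 = 0.054
  Plant A: 0.3 × 0.395 = 0.1185
  Plant B: 0.25 × 0.06 = 0.015
Normalizing constant = 0.1875.
The ratio is 0.054 / 0.015 (the normalizer cancels) = 3.600.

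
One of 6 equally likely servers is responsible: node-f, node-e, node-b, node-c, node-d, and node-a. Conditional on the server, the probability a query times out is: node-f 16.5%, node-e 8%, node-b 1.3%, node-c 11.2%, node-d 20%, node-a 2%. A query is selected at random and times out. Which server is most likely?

node-d

Since the prior is uniform, the posterior is proportional to the likelihood:
  node-f: 0.165
  node-e: 0.08
  node-b: 0.013
  node-c: 0.112
  node-d: 0.2
  node-a: 0.02
Normalizing constant = 0.59.
Largest term belongs to node-d, so node-d is most probable.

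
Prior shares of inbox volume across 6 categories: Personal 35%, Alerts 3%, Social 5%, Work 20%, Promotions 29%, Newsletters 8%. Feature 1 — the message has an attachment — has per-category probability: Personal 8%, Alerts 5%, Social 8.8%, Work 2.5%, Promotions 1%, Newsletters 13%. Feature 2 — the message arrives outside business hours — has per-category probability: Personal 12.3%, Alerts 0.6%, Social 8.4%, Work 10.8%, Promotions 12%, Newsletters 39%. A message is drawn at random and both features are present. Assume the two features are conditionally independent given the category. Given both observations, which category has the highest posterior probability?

Newsletters

Compute prior × likelihood for every hypothesis:
  Personal: 0.35 × 0.08 × 0.123 = 0.003444
  Alerts: 0.03 × 0.05 × 0.006 = 0.000009
  Social: 0.05 × 0.088 × 0.084 = 0.0003696
  Work: 0.2 × 0.025 × 0.108 = 0.00054
  Promotions: 0.29 × 0.01 × 0.12 = 0.000348
  Newsletters: 0.08 × 0.13 × 0.39 = 0.004056
Total = 0.0087666.
Largest term belongs to Newsletters, so Newsletters is most probable.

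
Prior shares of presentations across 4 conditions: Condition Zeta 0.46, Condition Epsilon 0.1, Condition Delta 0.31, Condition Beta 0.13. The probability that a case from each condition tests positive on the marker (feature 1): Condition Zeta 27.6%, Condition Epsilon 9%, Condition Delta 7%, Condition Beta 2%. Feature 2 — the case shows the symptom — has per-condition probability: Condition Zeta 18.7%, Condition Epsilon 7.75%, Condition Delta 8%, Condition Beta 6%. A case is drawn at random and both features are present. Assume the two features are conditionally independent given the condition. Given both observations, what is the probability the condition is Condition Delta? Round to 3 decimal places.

0.066

Compute prior × likelihood for every hypothesis:
  Condition Zeta: 0.46 × 0.276 × 0.187 = 0.02374152
  Condition Epsilon: 0.1 × 0.09 × 0.0775 = 0.0006975
  Condition Delta: 0.31 × 0.07 × 0.08 = 0.001736
  Condition Beta: 0.13 × 0.02 × 0.06 = 0.000156
Normalizing constant = 0.02633102.
P(Condition Delta | evidence) = 0.001736 / 0.02633102 ≈ 0.066.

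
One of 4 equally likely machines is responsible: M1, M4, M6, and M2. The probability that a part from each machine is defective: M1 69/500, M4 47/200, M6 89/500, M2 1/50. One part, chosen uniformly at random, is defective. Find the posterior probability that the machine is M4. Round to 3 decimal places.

0.412

Since the prior is uniform, the posterior is proportional to the likelihood:
  M1: 0.138
  M4: 0.235
  M6: 0.178
  M2: 0.02
Normalizing constant = 0.571.
P(M4 | evidence) = 0.235 / 0.571 ≈ 0.412.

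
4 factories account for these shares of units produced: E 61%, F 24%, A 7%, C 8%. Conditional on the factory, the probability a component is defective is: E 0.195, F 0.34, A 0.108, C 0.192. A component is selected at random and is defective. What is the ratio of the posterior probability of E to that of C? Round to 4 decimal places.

By Bayes' rule, posterior ∝ prior × likelihood:
  E: 0.61 × 0.195 = 0.11895
  F: 0.24 × 0.34 = 0.0816
  A: 0.07 × 0.108 = 0.00756
  C: 0.08 × 0.192 = 0.01536
Normalizing constant = 0.22347.
The ratio is 0.11895 / 0.01536 (the normalizer cancels) = 7.7441.

7.7441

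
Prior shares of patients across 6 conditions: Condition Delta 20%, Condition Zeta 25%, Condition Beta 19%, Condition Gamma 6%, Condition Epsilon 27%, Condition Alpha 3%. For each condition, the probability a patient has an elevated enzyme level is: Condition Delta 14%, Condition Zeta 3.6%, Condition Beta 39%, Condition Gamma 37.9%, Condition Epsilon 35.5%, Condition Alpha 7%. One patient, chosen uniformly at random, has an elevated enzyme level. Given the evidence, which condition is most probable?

Condition Epsilon

Unnormalized posteriors (prior × likelihood):
  Condition Delta: 0.2 × 0.14 = 0.028
  Condition Zeta: 0.25 × 0.036 = 0.009
  Condition Beta: 0.19 × 0.39 = 0.0741
  Condition Gamma: 0.06 × 0.379 = 0.02274
  Condition Epsilon: 0.27 × 0.355 = 0.09585
  Condition Alpha: 0.03 × 0.07 = 0.0021
Total = 0.23179.
Largest term belongs to Condition Epsilon, so Condition Epsilon is most probable.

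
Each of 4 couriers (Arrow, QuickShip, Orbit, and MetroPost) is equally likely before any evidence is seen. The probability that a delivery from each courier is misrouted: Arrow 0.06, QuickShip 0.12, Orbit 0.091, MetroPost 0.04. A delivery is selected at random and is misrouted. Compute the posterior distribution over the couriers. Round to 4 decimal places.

Arrow 0.1929, QuickShip 0.3859, Orbit 0.2926, MetroPost 0.1286

With a uniform prior (1/4 each), posterior ∝ likelihood:
  Arrow: 0.06
  QuickShip: 0.12
  Orbit: 0.091
  MetroPost: 0.04
Total = 0.311.
P(Arrow | misrouted) = 0.06/0.311 ≈ 0.1929
P(QuickShip | misrouted) = 0.12/0.311 ≈ 0.3859
P(Orbit | misrouted) = 0.091/0.311 ≈ 0.2926
P(MetroPost | misrouted) = 0.04/0.311 ≈ 0.1286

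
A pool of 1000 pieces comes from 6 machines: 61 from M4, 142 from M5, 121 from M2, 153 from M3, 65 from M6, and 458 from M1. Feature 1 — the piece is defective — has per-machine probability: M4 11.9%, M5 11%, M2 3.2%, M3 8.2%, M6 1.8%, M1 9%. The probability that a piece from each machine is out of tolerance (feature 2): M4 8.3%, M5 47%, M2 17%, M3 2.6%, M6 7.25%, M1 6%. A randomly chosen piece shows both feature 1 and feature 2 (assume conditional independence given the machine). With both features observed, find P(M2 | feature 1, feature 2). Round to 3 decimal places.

Unnormalized posteriors (prior × likelihood):
  M4: 0.061 × 0.119 × 0.083 = 0.000602497
  M5: 0.142 × 0.11 × 0.47 = 0.0073414
  M2: 0.121 × 0.032 × 0.17 = 0.00065824
  M3: 0.153 × 0.082 × 0.026 = 0.000326196
  M6: 0.065 × 0.018 × 0.0725 = 0.000084825
  M1: 0.458 × 0.09 × 0.06 = 0.0024732
Sum = 0.011486358.
P(M2 | evidence) = 0.00065824 / 0.011486358 ≈ 0.057.

0.057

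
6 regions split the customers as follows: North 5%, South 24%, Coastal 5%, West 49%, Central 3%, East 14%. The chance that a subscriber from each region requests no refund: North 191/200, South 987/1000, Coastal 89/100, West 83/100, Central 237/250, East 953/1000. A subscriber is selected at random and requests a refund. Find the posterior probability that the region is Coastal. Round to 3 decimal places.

0.054

Taking complements, P(refund | each) = North 0.045, South 0.013, Coastal 0.11, West 0.17, Central 0.052, East 0.047.
Unnormalized posteriors (prior × likelihood):
  North: 0.05 × 0.045 = 0.00225
  South: 0.24 × 0.013 = 0.00312
  Coastal: 0.05 × 0.11 = 0.0055
  West: 0.49 × 0.17 = 0.0833
  Central: 0.03 × 0.052 = 0.00156
  East: 0.14 × 0.047 = 0.00658
Total = 0.10231.
P(Coastal | evidence) = 0.0055 / 0.10231 ≈ 0.054.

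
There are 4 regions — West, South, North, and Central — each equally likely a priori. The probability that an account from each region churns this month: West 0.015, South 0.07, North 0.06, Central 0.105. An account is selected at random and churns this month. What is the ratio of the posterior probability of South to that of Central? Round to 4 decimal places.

With a uniform prior (1/4 each), posterior ∝ likelihood:
  West: 0.015
  South: 0.07
  North: 0.06
  Central: 0.105
Normalizing constant = 0.25.
The ratio is 0.07 / 0.105 (the normalizer cancels) = 0.6667.

0.6667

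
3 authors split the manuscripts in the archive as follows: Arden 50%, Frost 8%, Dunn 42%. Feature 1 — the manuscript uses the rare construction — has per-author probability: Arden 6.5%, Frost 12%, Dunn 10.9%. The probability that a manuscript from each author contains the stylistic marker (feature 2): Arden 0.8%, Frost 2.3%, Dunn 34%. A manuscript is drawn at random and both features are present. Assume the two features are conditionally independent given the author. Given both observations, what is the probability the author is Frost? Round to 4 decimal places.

Unnormalized posteriors (prior × likelihood):
  Arden: 0.5 × 0.065 × 0.008 = 0.00026
  Frost: 0.08 × 0.12 × 0.023 = 0.0002208
  Dunn: 0.42 × 0.109 × 0.34 = 0.0155652
Total = 0.016046.
P(Frost | evidence) = 0.0002208 / 0.016046 ≈ 0.0138.

0.0138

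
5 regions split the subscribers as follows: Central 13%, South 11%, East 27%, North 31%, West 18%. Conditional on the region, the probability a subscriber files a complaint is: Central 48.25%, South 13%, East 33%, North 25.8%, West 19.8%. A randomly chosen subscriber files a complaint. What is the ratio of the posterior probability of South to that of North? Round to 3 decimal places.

Compute prior × likelihood for every hypothesis:
  Central: 0.13 × 0.4825 = 0.062725
  South: 0.11 × 0.13 = 0.0143
  East: 0.27 × 0.33 = 0.0891
  North: 0.31 × 0.258 = 0.07998
  West: 0.18 × 0.198 = 0.03564
Normalizing constant = 0.281745.
The ratio is 0.0143 / 0.07998 (the normalizer cancels) = 0.179.

0.179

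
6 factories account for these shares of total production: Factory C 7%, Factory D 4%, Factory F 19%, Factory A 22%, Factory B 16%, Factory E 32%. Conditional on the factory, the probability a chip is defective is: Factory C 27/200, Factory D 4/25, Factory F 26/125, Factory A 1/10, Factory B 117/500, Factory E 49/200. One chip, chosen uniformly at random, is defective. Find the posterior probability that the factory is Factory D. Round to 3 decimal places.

By Bayes' rule, posterior ∝ prior × likelihood:
  Factory C: 0.07 × 0.135 = 0.00945
  Factory D: 0.04 × 0.16 = 0.0064
  Factory F: 0.19 × 0.208 = 0.03952
  Factory A: 0.22 × 0.1 = 0.022
  Factory B: 0.16 × 0.234 = 0.03744
  Factory E: 0.32 × 0.245 = 0.0784
Sum = 0.19321.
P(Factory D | evidence) = 0.0064 / 0.19321 ≈ 0.033.

0.033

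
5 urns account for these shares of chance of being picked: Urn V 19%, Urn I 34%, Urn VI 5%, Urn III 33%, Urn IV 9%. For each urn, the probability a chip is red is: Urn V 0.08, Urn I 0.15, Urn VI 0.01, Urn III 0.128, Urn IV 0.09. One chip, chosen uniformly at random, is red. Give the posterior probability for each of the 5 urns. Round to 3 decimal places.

Urn V 0.130, Urn I 0.436, Urn VI 0.004, Urn III 0.361, Urn IV 0.069

Compute prior × likelihood for every hypothesis:
  Urn V: 0.19 × 0.08 = 0.0152
  Urn I: 0.34 × 0.15 = 0.051
  Urn VI: 0.05 × 0.01 = 0.0005
  Urn III: 0.33 × 0.128 = 0.04224
  Urn IV: 0.09 × 0.09 = 0.0081
Normalizing constant = 0.11704.
P(Urn V | red) = 0.0152/0.11704 ≈ 0.130
P(Urn I | red) = 0.051/0.11704 ≈ 0.436
P(Urn VI | red) = 0.0005/0.11704 ≈ 0.004
P(Urn III | red) = 0.04224/0.11704 ≈ 0.361
P(Urn IV | red) = 0.0081/0.11704 ≈ 0.069
(Check: 0.130+0.436+0.004+0.361+0.069 = 1.000.)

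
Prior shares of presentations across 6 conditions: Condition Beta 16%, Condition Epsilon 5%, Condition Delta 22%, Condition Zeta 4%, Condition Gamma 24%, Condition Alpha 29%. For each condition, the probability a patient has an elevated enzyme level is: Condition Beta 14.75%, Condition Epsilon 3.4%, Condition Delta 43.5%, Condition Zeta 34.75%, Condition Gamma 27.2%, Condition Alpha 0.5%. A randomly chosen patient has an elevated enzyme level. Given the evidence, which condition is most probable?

Condition Delta

Unnormalized posteriors (prior × likelihood):
  Condition Beta: 0.16 × 0.1475 = 0.0236
  Condition Epsilon: 0.05 × 0.034 = 0.0017
  Condition Delta: 0.22 × 0.435 = 0.0957
  Condition Zeta: 0.04 × 0.3475 = 0.0139
  Condition Gamma: 0.24 × 0.272 = 0.06528
  Condition Alpha: 0.29 × 0.005 = 0.00145
Total = 0.20163.
Largest term belongs to Condition Delta, so Condition Delta is most probable.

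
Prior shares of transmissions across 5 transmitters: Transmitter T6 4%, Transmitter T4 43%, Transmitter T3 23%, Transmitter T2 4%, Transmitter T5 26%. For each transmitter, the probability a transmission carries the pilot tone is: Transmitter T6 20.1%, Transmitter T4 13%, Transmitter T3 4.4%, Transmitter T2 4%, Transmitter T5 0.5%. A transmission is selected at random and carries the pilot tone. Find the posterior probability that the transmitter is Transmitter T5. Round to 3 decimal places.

0.017

Prior × likelihood for each hypothesis:
  Transmitter T6: 0.04 × 0.201 = 0.00804
  Transmitter T4: 0.43 × 0.13 = 0.0559
  Transmitter T3: 0.23 × 0.044 = 0.01012
  Transmitter T2: 0.04 × 0.04 = 0.0016
  Transmitter T5: 0.26 × 0.005 = 0.0013
Sum = 0.07696.
P(Transmitter T5 | evidence) = 0.0013 / 0.07696 ≈ 0.017.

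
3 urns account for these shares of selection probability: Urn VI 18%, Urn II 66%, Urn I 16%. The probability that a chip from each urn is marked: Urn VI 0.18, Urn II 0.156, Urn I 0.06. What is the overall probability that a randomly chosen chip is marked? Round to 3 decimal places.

0.145

Compute prior × likelihood for every hypothesis:
  Urn VI: 0.18 × 0.18 = 0.0324
  Urn II: 0.66 × 0.156 = 0.10296
  Urn I: 0.16 × 0.06 = 0.0096
P(marked) = 0.0324 + 0.10296 + 0.0096 = 0.14496 → 0.145.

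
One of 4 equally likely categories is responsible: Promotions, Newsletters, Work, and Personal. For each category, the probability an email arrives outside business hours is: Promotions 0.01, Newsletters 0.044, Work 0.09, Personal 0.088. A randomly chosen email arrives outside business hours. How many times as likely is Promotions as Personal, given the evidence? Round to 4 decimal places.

Since the prior is uniform, the posterior is proportional to the likelihood:
  Promotions: 0.01
  Newsletters: 0.044
  Work: 0.09
  Personal: 0.088
Total = 0.232.
The ratio is 0.01 / 0.088 (the normalizer cancels) = 0.1136.

0.1136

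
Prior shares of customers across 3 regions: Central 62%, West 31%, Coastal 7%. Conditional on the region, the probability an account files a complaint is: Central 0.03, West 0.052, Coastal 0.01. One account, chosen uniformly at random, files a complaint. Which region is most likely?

Central

Compute prior × likelihood for every hypothesis:
  Central: 0.62 × 0.03 = 0.0186
  West: 0.31 × 0.052 = 0.01612
  Coastal: 0.07 × 0.01 = 0.0007
Sum = 0.03542.
Largest term belongs to Central, so Central is most probable.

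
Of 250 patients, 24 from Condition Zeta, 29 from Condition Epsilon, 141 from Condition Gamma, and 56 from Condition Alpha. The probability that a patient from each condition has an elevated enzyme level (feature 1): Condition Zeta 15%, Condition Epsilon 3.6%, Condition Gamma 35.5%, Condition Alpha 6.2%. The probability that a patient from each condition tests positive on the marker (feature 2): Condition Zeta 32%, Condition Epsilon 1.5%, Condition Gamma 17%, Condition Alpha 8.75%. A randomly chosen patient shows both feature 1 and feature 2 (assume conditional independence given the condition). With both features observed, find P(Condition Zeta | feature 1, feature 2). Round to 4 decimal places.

0.1154

Unnormalized posteriors (prior × likelihood):
  Condition Zeta: 0.096 × 0.15 × 0.32 = 0.004608
  Condition Epsilon: 0.116 × 0.036 × 0.015 = 0.00006264
  Condition Gamma: 0.564 × 0.355 × 0.17 = 0.0340374
  Condition Alpha: 0.224 × 0.062 × 0.0875 = 0.0012152
Total = 0.03992324.
P(Condition Zeta | evidence) = 0.004608 / 0.03992324 ≈ 0.1154.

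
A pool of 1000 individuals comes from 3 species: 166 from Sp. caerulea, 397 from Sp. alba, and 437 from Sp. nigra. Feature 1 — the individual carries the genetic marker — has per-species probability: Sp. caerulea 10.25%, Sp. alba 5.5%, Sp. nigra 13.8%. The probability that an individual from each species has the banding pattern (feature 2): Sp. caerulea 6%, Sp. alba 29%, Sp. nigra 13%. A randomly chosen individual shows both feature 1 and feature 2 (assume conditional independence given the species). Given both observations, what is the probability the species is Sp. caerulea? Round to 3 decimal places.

0.067

Compute prior × likelihood for every hypothesis:
  Sp. caerulea: 0.166 × 0.1025 × 0.06 = 0.0010209
  Sp. alba: 0.397 × 0.055 × 0.29 = 0.00633215
  Sp. nigra: 0.437 × 0.138 × 0.13 = 0.00783978
Normalizing constant = 0.01519283.
P(Sp. caerulea | evidence) = 0.0010209 / 0.01519283 ≈ 0.067.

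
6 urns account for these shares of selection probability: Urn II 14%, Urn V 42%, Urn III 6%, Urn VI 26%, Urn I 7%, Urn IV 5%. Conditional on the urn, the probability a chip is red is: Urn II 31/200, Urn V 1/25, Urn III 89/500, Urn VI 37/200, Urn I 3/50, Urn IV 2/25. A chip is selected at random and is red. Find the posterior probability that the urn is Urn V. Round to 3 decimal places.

Prior × likelihood for each hypothesis:
  Urn II: 0.14 × 0.155 = 0.0217
  Urn V: 0.42 × 0.04 = 0.0168
  Urn III: 0.06 × 0.178 = 0.01068
  Urn VI: 0.26 × 0.185 = 0.0481
  Urn I: 0.07 × 0.06 = 0.0042
  Urn IV: 0.05 × 0.08 = 0.004
Sum = 0.10548.
P(Urn V | evidence) = 0.0168 / 0.10548 ≈ 0.159.

0.159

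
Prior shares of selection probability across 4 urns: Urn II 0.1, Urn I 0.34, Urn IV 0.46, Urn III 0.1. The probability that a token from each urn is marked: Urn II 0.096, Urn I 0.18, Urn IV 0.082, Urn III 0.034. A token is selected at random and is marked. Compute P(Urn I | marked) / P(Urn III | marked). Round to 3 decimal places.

18.000

By Bayes' rule, posterior ∝ prior × likelihood:
  Urn II: 0.1 × 0.096 = 0.0096
  Urn I: 0.34 × 0.18 = 0.0612
  Urn IV: 0.46 × 0.082 = 0.03772
  Urn III: 0.1 × 0.034 = 0.0034
Normalizing constant = 0.11192.
The ratio is 0.0612 / 0.0034 (the normalizer cancels) = 18.000.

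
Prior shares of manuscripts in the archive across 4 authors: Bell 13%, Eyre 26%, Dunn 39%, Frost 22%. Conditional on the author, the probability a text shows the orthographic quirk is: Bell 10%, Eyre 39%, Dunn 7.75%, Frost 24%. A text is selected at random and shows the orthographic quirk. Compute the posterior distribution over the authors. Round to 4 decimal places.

Bell 0.0658, Eyre 0.5136, Dunn 0.1531, Frost 0.2674

Compute prior × likelihood for every hypothesis:
  Bell: 0.13 × 0.1 = 0.013
  Eyre: 0.26 × 0.39 = 0.1014
  Dunn: 0.39 × 0.0775 = 0.030225
  Frost: 0.22 × 0.24 = 0.0528
Sum = 0.197425.
P(Bell | quirk) = 0.013/0.197425 ≈ 0.0658
P(Eyre | quirk) = 0.1014/0.197425 ≈ 0.5136
P(Dunn | quirk) = 0.030225/0.197425 ≈ 0.1531
P(Frost | quirk) = 0.0528/0.197425 ≈ 0.2674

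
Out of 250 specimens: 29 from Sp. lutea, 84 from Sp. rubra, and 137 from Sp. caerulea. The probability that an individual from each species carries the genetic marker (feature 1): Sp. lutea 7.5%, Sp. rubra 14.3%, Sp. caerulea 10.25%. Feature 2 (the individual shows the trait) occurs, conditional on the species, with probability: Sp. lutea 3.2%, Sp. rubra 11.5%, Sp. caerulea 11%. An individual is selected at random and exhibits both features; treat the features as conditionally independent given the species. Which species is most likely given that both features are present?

Sp. caerulea

Unnormalized posteriors (prior × likelihood):
  Sp. lutea: 0.116 × 0.075 × 0.032 = 0.0002784
  Sp. rubra: 0.336 × 0.143 × 0.115 = 0.00552552
  Sp. caerulea: 0.548 × 0.1025 × 0.11 = 0.0061787
Sum = 0.01198262.
Largest term belongs to Sp. caerulea, so Sp. caerulea is most probable.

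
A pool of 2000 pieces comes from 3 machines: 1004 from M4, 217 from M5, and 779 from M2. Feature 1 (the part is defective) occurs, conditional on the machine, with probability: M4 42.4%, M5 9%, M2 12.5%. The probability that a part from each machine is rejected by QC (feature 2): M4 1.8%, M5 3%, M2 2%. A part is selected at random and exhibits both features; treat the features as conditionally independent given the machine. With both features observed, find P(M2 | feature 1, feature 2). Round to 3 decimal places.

0.191

Compute prior × likelihood for every hypothesis:
  M4: 0.502 × 0.424 × 0.018 = 0.003831264
  M5: 0.1085 × 0.09 × 0.03 = 0.00029295
  M2: 0.3895 × 0.125 × 0.02 = 0.00097375
Sum = 0.005097964.
P(M2 | evidence) = 0.00097375 / 0.005097964 ≈ 0.191.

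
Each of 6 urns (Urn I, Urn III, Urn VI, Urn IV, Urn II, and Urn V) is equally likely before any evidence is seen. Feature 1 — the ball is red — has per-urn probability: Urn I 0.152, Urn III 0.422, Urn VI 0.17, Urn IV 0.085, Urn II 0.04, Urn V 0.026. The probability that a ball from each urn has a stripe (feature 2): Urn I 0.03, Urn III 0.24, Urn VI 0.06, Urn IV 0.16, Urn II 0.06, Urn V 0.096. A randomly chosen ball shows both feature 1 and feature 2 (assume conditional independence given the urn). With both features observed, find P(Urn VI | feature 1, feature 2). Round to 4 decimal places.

0.0758

With a uniform prior (1/6 each), posterior ∝ likelihood:
  Urn I: 0.152 × 0.03 = 0.00456
  Urn III: 0.422 × 0.24 = 0.10128
  Urn VI: 0.17 × 0.06 = 0.0102
  Urn IV: 0.085 × 0.16 = 0.0136
  Urn II: 0.04 × 0.06 = 0.0024
  Urn V: 0.026 × 0.096 = 0.002496
Normalizing constant = 0.134536.
P(Urn VI | evidence) = 0.0102 / 0.134536 ≈ 0.0758.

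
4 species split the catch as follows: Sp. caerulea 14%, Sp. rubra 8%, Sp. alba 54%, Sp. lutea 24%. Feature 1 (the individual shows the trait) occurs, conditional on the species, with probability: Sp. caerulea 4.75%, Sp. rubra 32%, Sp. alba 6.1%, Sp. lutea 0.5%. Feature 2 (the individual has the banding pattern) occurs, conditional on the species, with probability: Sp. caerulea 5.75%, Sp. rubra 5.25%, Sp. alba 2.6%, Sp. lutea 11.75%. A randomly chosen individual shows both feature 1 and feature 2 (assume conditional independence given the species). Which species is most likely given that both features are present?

Sp. rubra

Prior × likelihood for each hypothesis:
  Sp. caerulea: 0.14 × 0.0475 × 0.0575 = 0.000382375
  Sp. rubra: 0.08 × 0.32 × 0.0525 = 0.001344
  Sp. alba: 0.54 × 0.061 × 0.026 = 0.00085644
  Sp. lutea: 0.24 × 0.005 × 0.1175 = 0.000141
Sum = 0.002723815.
Largest term belongs to Sp. rubra, so Sp. rubra is most probable.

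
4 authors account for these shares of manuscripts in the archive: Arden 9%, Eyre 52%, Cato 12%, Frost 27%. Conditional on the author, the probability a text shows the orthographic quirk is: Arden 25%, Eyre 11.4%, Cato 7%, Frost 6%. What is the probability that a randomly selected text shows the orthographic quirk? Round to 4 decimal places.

0.1064

By Bayes' rule, posterior ∝ prior × likelihood:
  Arden: 0.09 × 0.25 = 0.0225
  Eyre: 0.52 × 0.114 = 0.05928
  Cato: 0.12 × 0.07 = 0.0084
  Frost: 0.27 × 0.06 = 0.0162
P(quirk) = 0.0225 + 0.05928 + 0.0084 + 0.0162 = 0.10638 → 0.1064.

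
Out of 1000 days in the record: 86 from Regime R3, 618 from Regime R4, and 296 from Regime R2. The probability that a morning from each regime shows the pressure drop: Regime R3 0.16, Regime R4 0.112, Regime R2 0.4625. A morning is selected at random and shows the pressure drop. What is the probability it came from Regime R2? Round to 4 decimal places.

Prior × likelihood for each hypothesis:
  Regime R3: 0.086 × 0.16 = 0.01376
  Regime R4: 0.618 × 0.112 = 0.069216
  Regime R2: 0.296 × 0.4625 = 0.1369
Normalizing constant = 0.219876.
P(Regime R2 | evidence) = 0.1369 / 0.219876 ≈ 0.6226.

0.6226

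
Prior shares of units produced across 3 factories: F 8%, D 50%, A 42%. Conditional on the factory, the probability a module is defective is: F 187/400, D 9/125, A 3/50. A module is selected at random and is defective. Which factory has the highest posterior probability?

Unnormalized posteriors (prior × likelihood):
  F: 0.08 × 0.4675 = 0.0374
  D: 0.5 × 0.072 = 0.036
  A: 0.42 × 0.06 = 0.0252
Total = 0.0986.
Largest term belongs to F, so F is most probable.

F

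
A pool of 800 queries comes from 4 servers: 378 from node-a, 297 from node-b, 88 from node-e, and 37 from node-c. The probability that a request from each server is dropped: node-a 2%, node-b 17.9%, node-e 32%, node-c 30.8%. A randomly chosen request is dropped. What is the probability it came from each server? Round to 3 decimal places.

Unnormalized posteriors (prior × likelihood):
  node-a: 0.4725 × 0.02 = 0.00945
  node-b: 0.37125 × 0.179 = 0.06645375
  node-e: 0.11 × 0.32 = 0.0352
  node-c: 0.04625 × 0.308 = 0.014245
Normalizing constant = 0.12534875.
P(node-a | dropped) = 0.00945/0.12534875 ≈ 0.075
P(node-b | dropped) = 0.06645375/0.12534875 ≈ 0.530
P(node-e | dropped) = 0.0352/0.12534875 ≈ 0.281
P(node-c | dropped) = 0.014245/0.12534875 ≈ 0.114

node-a 0.075, node-b 0.530, node-e 0.281, node-c 0.114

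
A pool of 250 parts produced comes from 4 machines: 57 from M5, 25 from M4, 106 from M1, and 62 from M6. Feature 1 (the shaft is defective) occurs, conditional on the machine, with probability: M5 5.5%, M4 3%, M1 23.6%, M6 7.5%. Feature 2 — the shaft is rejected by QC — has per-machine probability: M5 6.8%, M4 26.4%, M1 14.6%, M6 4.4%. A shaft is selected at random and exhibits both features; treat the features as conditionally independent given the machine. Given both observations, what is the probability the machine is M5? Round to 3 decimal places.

Unnormalized posteriors (prior × likelihood):
  M5: 0.228 × 0.055 × 0.068 = 0.00085272
  M4: 0.1 × 0.03 × 0.264 = 0.000792
  M1: 0.424 × 0.236 × 0.146 = 0.014609344
  M6: 0.248 × 0.075 × 0.044 = 0.0008184
Total = 0.017072464.
P(M5 | evidence) = 0.00085272 / 0.017072464 ≈ 0.050.

0.050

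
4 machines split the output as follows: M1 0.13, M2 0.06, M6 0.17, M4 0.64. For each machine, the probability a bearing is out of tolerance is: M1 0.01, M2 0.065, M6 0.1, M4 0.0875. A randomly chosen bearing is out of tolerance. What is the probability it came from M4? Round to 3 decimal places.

Unnormalized posteriors (prior × likelihood):
  M1: 0.13 × 0.01 = 0.0013
  M2: 0.06 × 0.065 = 0.0039
  M6: 0.17 × 0.1 = 0.017
  M4: 0.64 × 0.0875 = 0.056
Sum = 0.0782.
P(M4 | evidence) = 0.056 / 0.0782 ≈ 0.716.

0.716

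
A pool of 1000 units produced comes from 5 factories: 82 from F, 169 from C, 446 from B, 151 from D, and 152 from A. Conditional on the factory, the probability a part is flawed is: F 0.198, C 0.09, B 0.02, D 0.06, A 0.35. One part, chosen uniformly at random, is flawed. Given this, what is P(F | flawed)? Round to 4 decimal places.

0.1582

By Bayes' rule, posterior ∝ prior × likelihood:
  F: 0.082 × 0.198 = 0.016236
  C: 0.169 × 0.09 = 0.01521
  B: 0.446 × 0.02 = 0.00892
  D: 0.151 × 0.06 = 0.00906
  A: 0.152 × 0.35 = 0.0532
Normalizing constant = 0.102626.
P(F | evidence) = 0.016236 / 0.102626 ≈ 0.1582.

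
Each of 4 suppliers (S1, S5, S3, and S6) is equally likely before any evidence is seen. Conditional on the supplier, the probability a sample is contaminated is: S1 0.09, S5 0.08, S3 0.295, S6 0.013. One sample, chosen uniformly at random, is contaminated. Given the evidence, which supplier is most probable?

With a uniform prior (1/4 each), posterior ∝ likelihood:
  S1: 0.09
  S5: 0.08
  S3: 0.295
  S6: 0.013
Normalizing constant = 0.478.
Largest term belongs to S3, so S3 is most probable.

S3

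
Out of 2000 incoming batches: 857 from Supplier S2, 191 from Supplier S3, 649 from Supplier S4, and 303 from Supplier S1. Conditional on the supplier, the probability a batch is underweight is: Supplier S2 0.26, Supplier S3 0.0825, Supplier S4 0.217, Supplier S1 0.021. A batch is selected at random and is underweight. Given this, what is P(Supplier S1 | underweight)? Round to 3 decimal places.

0.016

By Bayes' rule, posterior ∝ prior × likelihood:
  Supplier S2: 0.4285 × 0.26 = 0.11141
  Supplier S3: 0.0955 × 0.0825 = 0.00787875
  Supplier S4: 0.3245 × 0.217 = 0.0704165
  Supplier S1: 0.1515 × 0.021 = 0.0031815
Total = 0.19288675.
P(Supplier S1 | evidence) = 0.0031815 / 0.19288675 ≈ 0.016.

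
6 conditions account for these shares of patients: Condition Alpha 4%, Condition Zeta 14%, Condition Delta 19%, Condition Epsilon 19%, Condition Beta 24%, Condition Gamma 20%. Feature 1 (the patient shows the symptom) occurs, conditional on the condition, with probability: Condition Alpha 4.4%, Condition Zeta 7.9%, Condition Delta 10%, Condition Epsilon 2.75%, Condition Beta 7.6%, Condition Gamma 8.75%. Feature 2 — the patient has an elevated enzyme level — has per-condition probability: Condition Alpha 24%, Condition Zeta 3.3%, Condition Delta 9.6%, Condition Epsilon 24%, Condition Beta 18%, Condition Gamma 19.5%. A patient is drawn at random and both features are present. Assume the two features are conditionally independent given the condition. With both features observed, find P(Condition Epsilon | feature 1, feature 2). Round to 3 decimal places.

By Bayes' rule, posterior ∝ prior × likelihood:
  Condition Alpha: 0.04 × 0.044 × 0.24 = 0.0004224
  Condition Zeta: 0.14 × 0.079 × 0.033 = 0.00036498
  Condition Delta: 0.19 × 0.1 × 0.096 = 0.001824
  Condition Epsilon: 0.19 × 0.0275 × 0.24 = 0.001254
  Condition Beta: 0.24 × 0.076 × 0.18 = 0.0032832
  Condition Gamma: 0.2 × 0.0875 × 0.195 = 0.0034125
Total = 0.01056108.
P(Condition Epsilon | evidence) = 0.001254 / 0.01056108 ≈ 0.119.

0.119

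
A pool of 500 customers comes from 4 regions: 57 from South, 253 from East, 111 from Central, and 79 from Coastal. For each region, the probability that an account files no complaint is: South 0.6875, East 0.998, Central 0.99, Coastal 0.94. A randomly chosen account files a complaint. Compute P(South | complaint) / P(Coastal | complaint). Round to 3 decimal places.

3.758

Taking complements, P(complaint | each) = South 0.3125, East 0.002, Central 0.01, Coastal 0.06.
By Bayes' rule, posterior ∝ prior × likelihood:
  South: 0.114 × 0.3125 = 0.035625
  East: 0.506 × 0.002 = 0.001012
  Central: 0.222 × 0.01 = 0.00222
  Coastal: 0.158 × 0.06 = 0.00948
Normalizing constant = 0.048337.
The ratio is 0.035625 / 0.00948 (the normalizer cancels) = 3.758.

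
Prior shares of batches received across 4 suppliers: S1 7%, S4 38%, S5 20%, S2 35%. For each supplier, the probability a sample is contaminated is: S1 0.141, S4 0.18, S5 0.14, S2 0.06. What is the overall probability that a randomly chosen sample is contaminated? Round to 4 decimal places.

Prior × likelihood for each hypothesis:
  S1: 0.07 × 0.141 = 0.00987
  S4: 0.38 × 0.18 = 0.0684
  S5: 0.2 × 0.14 = 0.028
  S2: 0.35 × 0.06 = 0.021
P(contaminated) = 0.00987 + 0.0684 + 0.028 + 0.021 = 0.12727 → 0.1273.

0.1273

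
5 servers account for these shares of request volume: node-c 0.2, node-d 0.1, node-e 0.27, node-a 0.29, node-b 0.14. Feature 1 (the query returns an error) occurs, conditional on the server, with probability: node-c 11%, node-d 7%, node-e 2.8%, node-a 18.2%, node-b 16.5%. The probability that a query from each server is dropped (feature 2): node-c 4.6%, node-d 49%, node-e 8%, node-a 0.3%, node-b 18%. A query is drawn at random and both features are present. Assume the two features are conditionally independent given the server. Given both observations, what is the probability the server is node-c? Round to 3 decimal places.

0.108

Compute prior × likelihood for every hypothesis:
  node-c: 0.2 × 0.11 × 0.046 = 0.001012
  node-d: 0.1 × 0.07 × 0.49 = 0.00343
  node-e: 0.27 × 0.028 × 0.08 = 0.0006048
  node-a: 0.29 × 0.182 × 0.003 = 0.00015834
  node-b: 0.14 × 0.165 × 0.18 = 0.004158
Normalizing constant = 0.00936314.
P(node-c | evidence) = 0.001012 / 0.00936314 ≈ 0.108.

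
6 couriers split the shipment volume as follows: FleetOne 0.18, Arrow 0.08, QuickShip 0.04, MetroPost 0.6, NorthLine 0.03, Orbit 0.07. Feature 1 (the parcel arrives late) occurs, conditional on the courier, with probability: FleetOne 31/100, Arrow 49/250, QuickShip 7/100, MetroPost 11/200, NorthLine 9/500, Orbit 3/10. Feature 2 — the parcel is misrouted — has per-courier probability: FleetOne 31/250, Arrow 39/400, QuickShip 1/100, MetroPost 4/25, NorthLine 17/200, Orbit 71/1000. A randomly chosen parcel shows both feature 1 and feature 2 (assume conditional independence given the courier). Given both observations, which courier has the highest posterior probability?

Unnormalized posteriors (prior × likelihood):
  FleetOne: 0.18 × 0.31 × 0.124 = 0.0069192
  Arrow: 0.08 × 0.196 × 0.0975 = 0.0015288
  QuickShip: 0.04 × 0.07 × 0.01 = 0.000028
  MetroPost: 0.6 × 0.055 × 0.16 = 0.00528
  NorthLine: 0.03 × 0.018 × 0.085 = 0.0000459
  Orbit: 0.07 × 0.3 × 0.071 = 0.001491
Total = 0.0152929.
Largest term belongs to FleetOne, so FleetOne is most probable.

FleetOne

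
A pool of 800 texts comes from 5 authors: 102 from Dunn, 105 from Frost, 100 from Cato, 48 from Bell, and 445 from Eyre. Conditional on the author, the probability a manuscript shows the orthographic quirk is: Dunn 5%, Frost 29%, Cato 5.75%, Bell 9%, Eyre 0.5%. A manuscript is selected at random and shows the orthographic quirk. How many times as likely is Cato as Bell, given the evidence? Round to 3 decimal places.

1.331

Compute prior × likelihood for every hypothesis:
  Dunn: 0.1275 × 0.05 = 0.006375
  Frost: 0.13125 × 0.29 = 0.0380625
  Cato: 0.125 × 0.0575 = 0.0071875
  Bell: 0.06 × 0.09 = 0.0054
  Eyre: 0.55625 × 0.005 = 0.00278125
Total = 0.05980625.
The ratio is 0.0071875 / 0.0054 (the normalizer cancels) = 1.331.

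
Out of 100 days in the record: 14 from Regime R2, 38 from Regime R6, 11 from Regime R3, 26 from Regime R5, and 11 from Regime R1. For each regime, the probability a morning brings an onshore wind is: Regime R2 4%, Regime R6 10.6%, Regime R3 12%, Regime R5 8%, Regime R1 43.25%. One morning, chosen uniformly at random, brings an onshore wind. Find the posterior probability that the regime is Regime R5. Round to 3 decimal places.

By Bayes' rule, posterior ∝ prior × likelihood:
  Regime R2: 0.14 × 0.04 = 0.0056
  Regime R6: 0.38 × 0.106 = 0.04028
  Regime R3: 0.11 × 0.12 = 0.0132
  Regime R5: 0.26 × 0.08 = 0.0208
  Regime R1: 0.11 × 0.4325 = 0.047575
Sum = 0.127455.
P(Regime R5 | evidence) = 0.0208 / 0.127455 ≈ 0.163.

0.163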